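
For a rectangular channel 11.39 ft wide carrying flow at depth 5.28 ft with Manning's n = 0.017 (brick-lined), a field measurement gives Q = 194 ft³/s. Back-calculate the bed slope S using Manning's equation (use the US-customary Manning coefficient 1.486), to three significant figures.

A = b·y = 11.39 × 5.28 = 60.14 ft²
P = b + 2y = 11.39 + 2×5.28 = 21.95 ft
R = A/P = 60.14/21.95 = 2.740 ft
S = (Q·n / (1.486·A·R^(2/3)))² = (194×0.017 / (1.486×60.14×1.958))² = 0.0003552

0.000355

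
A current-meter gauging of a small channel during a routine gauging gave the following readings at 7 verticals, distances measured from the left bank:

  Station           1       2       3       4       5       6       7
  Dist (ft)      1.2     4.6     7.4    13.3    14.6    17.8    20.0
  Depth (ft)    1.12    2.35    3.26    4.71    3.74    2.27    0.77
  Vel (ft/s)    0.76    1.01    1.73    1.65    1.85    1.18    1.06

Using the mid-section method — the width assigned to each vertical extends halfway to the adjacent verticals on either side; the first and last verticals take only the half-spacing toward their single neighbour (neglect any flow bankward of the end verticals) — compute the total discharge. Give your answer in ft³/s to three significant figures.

w_1 = (4.6 − 1.2)/2 = 1.7 ft; q_1 = 0.76 × 1.12 × 1.7 = 1.447 ft³/s
w_2 = (7.4 − 1.2)/2 = 3.1 ft; q_2 = 1.01 × 2.35 × 3.1 = 7.358 ft³/s
w_3 = (13.3 − 4.6)/2 = 4.35 ft; q_3 = 1.73 × 3.26 × 4.35 = 24.53 ft³/s
w_4 = (14.6 − 7.4)/2 = 3.6 ft; q_4 = 1.65 × 4.71 × 3.6 = 27.98 ft³/s
w_5 = (17.8 − 13.3)/2 = 2.25 ft; q_5 = 1.85 × 3.74 × 2.25 = 15.57 ft³/s
w_6 = (20.0 − 14.6)/2 = 2.7 ft; q_6 = 1.18 × 2.27 × 2.7 = 7.232 ft³/s
w_7 = (20.0 − 17.8)/2 = 1.1 ft; q_7 = 1.06 × 0.77 × 1.1 = 0.8978 ft³/s
Q = Σ qᵢ = 85.01 ft³/s

85.0 ft³/s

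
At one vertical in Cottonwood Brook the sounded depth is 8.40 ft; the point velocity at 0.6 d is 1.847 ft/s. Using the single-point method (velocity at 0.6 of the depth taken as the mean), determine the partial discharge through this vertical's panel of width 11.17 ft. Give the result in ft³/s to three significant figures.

173 ft³/s

v̄ = v₀.₆ = 1.847 ft/s
q = v̄ × d × w = 1.847 × 8.40 × 11.17 = 173.3 ft³/s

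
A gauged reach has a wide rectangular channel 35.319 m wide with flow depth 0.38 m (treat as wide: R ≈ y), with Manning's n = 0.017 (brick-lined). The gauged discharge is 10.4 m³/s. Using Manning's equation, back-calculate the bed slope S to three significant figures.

A = b·y = 35.319 × 0.38 = 13.42 m²
Wide channel: R ≈ y = 0.38 m
S = (Q·n / (1·A·R^(2/3)))² = (10.4×0.017 / (1×13.42×0.5246))² = 0.0006305

0.000630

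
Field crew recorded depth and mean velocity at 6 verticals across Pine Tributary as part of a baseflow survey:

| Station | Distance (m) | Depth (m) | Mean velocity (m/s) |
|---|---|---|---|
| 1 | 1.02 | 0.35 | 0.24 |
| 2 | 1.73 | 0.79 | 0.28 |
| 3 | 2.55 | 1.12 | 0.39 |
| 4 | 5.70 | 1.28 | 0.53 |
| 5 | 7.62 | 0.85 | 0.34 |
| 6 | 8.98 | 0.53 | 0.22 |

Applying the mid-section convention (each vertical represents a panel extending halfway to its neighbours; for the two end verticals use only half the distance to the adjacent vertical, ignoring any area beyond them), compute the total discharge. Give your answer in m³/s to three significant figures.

w_1 = (1.73 − 1.02)/2 = 0.355 m; q_1 = 0.24 × 0.35 × 0.355 = 0.02982 m³/s
w_2 = (2.55 − 1.02)/2 = 0.765 m; q_2 = 0.28 × 0.79 × 0.765 = 0.1692 m³/s
w_3 = (5.70 − 1.73)/2 = 1.985 m; q_3 = 0.39 × 1.12 × 1.985 = 0.8670 m³/s
w_4 = (7.62 − 2.55)/2 = 2.535 m; q_4 = 0.53 × 1.28 × 2.535 = 1.720 m³/s
w_5 = (8.98 − 5.70)/2 = 1.64 m; q_5 = 0.34 × 0.85 × 1.64 = 0.4740 m³/s
w_6 = (8.98 − 7.62)/2 = 0.68 m; q_6 = 0.22 × 0.53 × 0.68 = 0.07929 m³/s
Q = Σ qᵢ = 3.339 m³/s

3.34 m³/s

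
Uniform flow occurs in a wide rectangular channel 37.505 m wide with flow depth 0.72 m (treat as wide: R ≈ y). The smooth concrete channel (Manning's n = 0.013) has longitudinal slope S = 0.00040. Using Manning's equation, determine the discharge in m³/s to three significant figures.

33.4 m³/s

A = b·y = 37.505 × 0.72 = 27.00 m²
Wide channel: R ≈ y = 0.72 m
Q = (1/n)·A·R^(2/3)·S^(1/2) = (1/0.013) × 27.00 × 0.7200^(2/3) × 0.00040^(1/2) = 33.37 m³/s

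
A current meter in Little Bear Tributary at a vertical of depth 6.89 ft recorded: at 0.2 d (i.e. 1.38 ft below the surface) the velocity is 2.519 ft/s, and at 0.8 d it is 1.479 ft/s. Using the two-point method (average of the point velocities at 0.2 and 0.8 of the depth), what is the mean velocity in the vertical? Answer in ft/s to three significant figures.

2.00 ft/s

v̄ = (2.519 + 1.479) / 2 = 1.999 ft/s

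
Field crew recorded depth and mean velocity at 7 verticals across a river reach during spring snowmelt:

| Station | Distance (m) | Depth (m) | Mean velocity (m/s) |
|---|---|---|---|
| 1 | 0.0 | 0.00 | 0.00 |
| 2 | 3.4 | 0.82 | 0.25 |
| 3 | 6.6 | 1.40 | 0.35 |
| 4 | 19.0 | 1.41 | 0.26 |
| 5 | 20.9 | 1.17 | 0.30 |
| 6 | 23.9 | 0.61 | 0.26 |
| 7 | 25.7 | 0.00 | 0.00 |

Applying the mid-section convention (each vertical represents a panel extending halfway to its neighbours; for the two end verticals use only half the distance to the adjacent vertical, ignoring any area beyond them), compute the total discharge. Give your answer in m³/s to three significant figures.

8.36 m³/s

w_2 = (6.6 − 0.0)/2 = 3.3 m; q_2 = 0.25 × 0.82 × 3.3 = 0.6765 m³/s
w_3 = (19.0 − 3.4)/2 = 7.8 m; q_3 = 0.35 × 1.40 × 7.8 = 3.822 m³/s
w_4 = (20.9 − 6.6)/2 = 7.15 m; q_4 = 0.26 × 1.41 × 7.15 = 2.621 m³/s
w_5 = (23.9 − 19.0)/2 = 2.45 m; q_5 = 0.30 × 1.17 × 2.45 = 0.8600 m³/s
w_6 = (25.7 − 20.9)/2 = 2.4 m; q_6 = 0.26 × 0.61 × 2.4 = 0.3806 m³/s
Stations 1, 7 contribute zero (depth or velocity is 0).
Q = Σ qᵢ = 8.360 m³/s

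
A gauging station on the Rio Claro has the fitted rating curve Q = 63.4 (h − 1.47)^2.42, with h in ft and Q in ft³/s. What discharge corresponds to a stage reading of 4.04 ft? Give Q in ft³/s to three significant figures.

622 ft³/s

Q = 63.4 × (4.04 − 1.47)^2.42 = 63.4 × 2.57^2.42 = 622.5 ft³/s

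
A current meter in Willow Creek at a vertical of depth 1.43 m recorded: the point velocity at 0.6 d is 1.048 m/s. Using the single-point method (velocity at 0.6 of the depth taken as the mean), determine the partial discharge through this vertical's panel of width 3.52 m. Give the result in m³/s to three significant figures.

5.28 m³/s

v̄ = v₀.₆ = 1.048 m/s
q = v̄ × d × w = 1.048 × 1.43 × 3.52 = 5.275 m³/s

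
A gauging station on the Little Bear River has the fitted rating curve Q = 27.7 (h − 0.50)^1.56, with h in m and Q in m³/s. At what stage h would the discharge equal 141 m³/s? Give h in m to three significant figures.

h − h₀ = (Q/C)^(1/b) = (141/27.7)^(1/1.56) = 2.838 m
h = 0.50 + 2.838 = 3.338 m

3.34 m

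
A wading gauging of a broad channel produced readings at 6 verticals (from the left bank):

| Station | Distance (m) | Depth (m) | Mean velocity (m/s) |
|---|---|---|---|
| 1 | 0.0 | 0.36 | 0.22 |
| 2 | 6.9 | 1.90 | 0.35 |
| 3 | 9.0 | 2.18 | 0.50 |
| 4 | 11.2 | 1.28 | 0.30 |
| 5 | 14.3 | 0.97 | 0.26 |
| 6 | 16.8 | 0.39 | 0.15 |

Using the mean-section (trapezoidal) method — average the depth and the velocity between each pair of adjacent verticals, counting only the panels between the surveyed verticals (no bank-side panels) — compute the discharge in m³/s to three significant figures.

Panel 1-2: Δb = 6.9 m, d̄ = (0.36+1.90)/2 = 1.13, v̄ = (0.22+0.35)/2 = 0.285 → q = 6.9×1.13×0.285 = 2.222 m³/s
Panel 2-3: Δb = 2.1 m, d̄ = (1.90+2.18)/2 = 2.04, v̄ = (0.35+0.50)/2 = 0.425 → q = 2.1×2.04×0.425 = 1.821 m³/s
Panel 3-4: Δb = 2.2 m, d̄ = (2.18+1.28)/2 = 1.73, v̄ = (0.50+0.30)/2 = 0.4 → q = 2.2×1.73×0.4 = 1.522 m³/s
Panel 4-5: Δb = 3.1 m, d̄ = (1.28+0.97)/2 = 1.125, v̄ = (0.30+0.26)/2 = 0.28 → q = 3.1×1.125×0.28 = 0.9765 m³/s
Panel 5-6: Δb = 2.5 m, d̄ = (0.97+0.39)/2 = 0.68, v̄ = (0.26+0.15)/2 = 0.205 → q = 2.5×0.68×0.205 = 0.3485 m³/s
Q = Σ q = 6.890 m³/s

6.89 m³/s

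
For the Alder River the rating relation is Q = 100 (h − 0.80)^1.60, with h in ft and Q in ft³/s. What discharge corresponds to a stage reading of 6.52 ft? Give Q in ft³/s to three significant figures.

Q = 100 × (6.52 − 0.80)^1.60 = 100 × 5.72^1.60 = 1629 ft³/s

1630 ft³/s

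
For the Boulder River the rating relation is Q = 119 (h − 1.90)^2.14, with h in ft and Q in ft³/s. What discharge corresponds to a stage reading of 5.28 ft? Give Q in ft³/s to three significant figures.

1610 ft³/s

Q = 119 × (5.28 − 1.90)^2.14 = 119 × 3.38^2.14 = 1612 ft³/s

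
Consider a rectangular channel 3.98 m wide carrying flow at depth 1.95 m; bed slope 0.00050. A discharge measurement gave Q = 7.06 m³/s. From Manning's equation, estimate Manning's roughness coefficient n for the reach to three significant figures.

0.0243

A = b·y = 3.98 × 1.95 = 7.761 m²
P = b + 2y = 3.98 + 2×1.95 = 7.880 m
R = A/P = 7.761/7.880 = 0.9849 m
n = (1/Q)·A·R^(2/3)·S^(1/2) = (1/7.06) × 7.761 × 0.9899 × 0.02236 = 0.02433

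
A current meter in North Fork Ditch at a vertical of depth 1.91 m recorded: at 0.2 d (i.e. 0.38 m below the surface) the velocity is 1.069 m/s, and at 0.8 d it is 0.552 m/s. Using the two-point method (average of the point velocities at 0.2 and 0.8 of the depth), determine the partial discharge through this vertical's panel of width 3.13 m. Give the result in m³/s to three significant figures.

4.85 m³/s

v̄ = (1.069 + 0.552) / 2 = 0.8105 m/s
q = v̄ × d × w = 0.8105 × 1.91 × 3.13 = 4.845 m³/s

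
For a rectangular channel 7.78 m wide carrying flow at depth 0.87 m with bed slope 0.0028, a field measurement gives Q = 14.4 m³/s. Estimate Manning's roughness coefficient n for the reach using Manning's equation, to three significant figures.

0.0198

A = b·y = 7.78 × 0.87 = 6.769 m²
P = b + 2y = 7.78 + 2×0.87 = 9.520 m
R = A/P = 6.769/9.520 = 0.7110 m
n = (1/Q)·A·R^(2/3)·S^(1/2) = (1/14.4) × 6.769 × 0.7966 × 0.05292 = 0.01981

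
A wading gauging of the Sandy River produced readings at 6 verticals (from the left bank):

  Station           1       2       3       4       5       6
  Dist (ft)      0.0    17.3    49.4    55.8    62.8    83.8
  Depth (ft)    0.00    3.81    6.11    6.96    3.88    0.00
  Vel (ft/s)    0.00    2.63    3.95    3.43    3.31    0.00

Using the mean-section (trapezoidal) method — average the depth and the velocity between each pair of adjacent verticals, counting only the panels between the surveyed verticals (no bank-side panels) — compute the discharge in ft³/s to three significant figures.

Panel 1-2: Δb = 17.3 ft, d̄ = (0.00+3.81)/2 = 1.905, v̄ = (0.00+2.63)/2 = 1.315 → q = 17.3×1.905×1.315 = 43.34 ft³/s
Panel 2-3: Δb = 32.1 ft, d̄ = (3.81+6.11)/2 = 4.96, v̄ = (2.63+3.95)/2 = 3.29 → q = 32.1×4.96×3.29 = 523.8 ft³/s
Panel 3-4: Δb = 6.4 ft, d̄ = (6.11+6.96)/2 = 6.535, v̄ = (3.95+3.43)/2 = 3.69 → q = 6.4×6.535×3.69 = 154.3 ft³/s
Panel 4-5: Δb = 7 ft, d̄ = (6.96+3.88)/2 = 5.42, v̄ = (3.43+3.31)/2 = 3.37 → q = 7×5.42×3.37 = 127.9 ft³/s
Panel 5-6: Δb = 21 ft, d̄ = (3.88+0.00)/2 = 1.94, v̄ = (3.31+0.00)/2 = 1.655 → q = 21×1.94×1.655 = 67.42 ft³/s
Q = Σ q = 916.8 ft³/s

917 ft³/s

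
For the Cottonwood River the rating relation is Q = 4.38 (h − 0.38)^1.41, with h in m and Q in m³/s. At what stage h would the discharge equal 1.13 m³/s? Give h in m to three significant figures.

h − h₀ = (Q/C)^(1/b) = (1.13/4.38)^(1/1.41) = 0.3826 m
h = 0.38 + 0.3826 = 0.7626 m

0.763 m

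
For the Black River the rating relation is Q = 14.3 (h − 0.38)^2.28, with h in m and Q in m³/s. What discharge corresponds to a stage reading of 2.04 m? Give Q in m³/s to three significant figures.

Q = 14.3 × (2.04 − 0.38)^2.28 = 14.3 × 1.66^2.28 = 45.41 m³/s

45.4 m³/s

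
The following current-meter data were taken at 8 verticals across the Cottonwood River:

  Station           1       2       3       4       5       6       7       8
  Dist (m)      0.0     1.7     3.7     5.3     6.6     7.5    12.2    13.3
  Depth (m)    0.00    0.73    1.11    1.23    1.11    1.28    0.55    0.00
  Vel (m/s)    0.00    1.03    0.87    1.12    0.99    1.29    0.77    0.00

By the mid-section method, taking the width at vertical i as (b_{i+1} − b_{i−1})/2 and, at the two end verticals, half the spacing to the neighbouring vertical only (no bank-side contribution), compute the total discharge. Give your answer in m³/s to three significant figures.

w_2 = (3.7 − 0.0)/2 = 1.85 m; q_2 = 1.03 × 0.73 × 1.85 = 1.391 m³/s
w_3 = (5.3 − 1.7)/2 = 1.8 m; q_3 = 0.87 × 1.11 × 1.8 = 1.738 m³/s
w_4 = (6.6 − 3.7)/2 = 1.45 m; q_4 = 1.12 × 1.23 × 1.45 = 1.998 m³/s
w_5 = (7.5 − 5.3)/2 = 1.1 m; q_5 = 0.99 × 1.11 × 1.1 = 1.209 m³/s
w_6 = (12.2 − 6.6)/2 = 2.8 m; q_6 = 1.29 × 1.28 × 2.8 = 4.623 m³/s
w_7 = (13.3 − 7.5)/2 = 2.9 m; q_7 = 0.77 × 0.55 × 2.9 = 1.228 m³/s
Stations 1, 8 contribute zero (depth or velocity is 0).
Q = Σ qᵢ = 12.19 m³/s

12.2 m³/s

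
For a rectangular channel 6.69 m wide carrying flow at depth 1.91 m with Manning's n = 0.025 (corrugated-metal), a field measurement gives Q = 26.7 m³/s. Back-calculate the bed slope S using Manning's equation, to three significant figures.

0.00210

A = b·y = 6.69 × 1.91 = 12.78 m²
P = b + 2y = 6.69 + 2×1.91 = 10.51 m
R = A/P = 12.78/10.51 = 1.216 m
S = (Q·n / (1·A·R^(2/3)))² = (26.7×0.025 / (1×12.78×1.139))² = 0.002103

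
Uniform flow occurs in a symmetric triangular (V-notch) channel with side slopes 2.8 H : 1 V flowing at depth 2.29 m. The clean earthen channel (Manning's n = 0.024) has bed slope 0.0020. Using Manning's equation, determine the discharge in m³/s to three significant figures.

28.8 m³/s

A = z·y² = 2.8×2.29² = 14.68 m²
P = 2y√(1+z²) = 2×2.29×√(1+2.8²) = 13.62 m
R = A/P = 14.68/13.62 = 1.078 m
Q = (1/n)·A·R^(2/3)·S^(1/2) = (1/0.024) × 14.68 × 1.078^(2/3) × 0.0020^(1/2) = 28.77 m³/s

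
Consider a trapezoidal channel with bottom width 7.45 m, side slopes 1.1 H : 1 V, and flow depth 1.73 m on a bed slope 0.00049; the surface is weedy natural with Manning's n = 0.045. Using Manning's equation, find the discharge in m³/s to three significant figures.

A = (b + z·y)·y = (7.45 + 1.1×1.73)×1.73 = 16.18 m²
P = b + 2y√(1+z²) = 7.45 + 2×1.73×√(1+1.1²) = 12.59 m
R = A/P = 16.18/12.59 = 1.285 m
Q = (1/n)·A·R^(2/3)·S^(1/2) = (1/0.045) × 16.18 × 1.285^(2/3) × 0.00049^(1/2) = 9.407 m³/s

9.41 m³/s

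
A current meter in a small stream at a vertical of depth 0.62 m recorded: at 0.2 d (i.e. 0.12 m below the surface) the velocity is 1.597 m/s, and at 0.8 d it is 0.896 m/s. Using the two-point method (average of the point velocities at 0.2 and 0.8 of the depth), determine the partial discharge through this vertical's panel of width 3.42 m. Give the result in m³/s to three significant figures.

2.64 m³/s

v̄ = (1.597 + 0.896) / 2 = 1.247 m/s
q = v̄ × d × w = 1.247 × 0.62 × 3.42 = 2.643 m³/s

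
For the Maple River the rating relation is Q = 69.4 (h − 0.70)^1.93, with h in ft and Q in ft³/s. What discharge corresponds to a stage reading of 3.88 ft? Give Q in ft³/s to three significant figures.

Q = 69.4 × (3.88 − 0.70)^1.93 = 69.4 × 3.18^1.93 = 647.2 ft³/s

647 ft³/s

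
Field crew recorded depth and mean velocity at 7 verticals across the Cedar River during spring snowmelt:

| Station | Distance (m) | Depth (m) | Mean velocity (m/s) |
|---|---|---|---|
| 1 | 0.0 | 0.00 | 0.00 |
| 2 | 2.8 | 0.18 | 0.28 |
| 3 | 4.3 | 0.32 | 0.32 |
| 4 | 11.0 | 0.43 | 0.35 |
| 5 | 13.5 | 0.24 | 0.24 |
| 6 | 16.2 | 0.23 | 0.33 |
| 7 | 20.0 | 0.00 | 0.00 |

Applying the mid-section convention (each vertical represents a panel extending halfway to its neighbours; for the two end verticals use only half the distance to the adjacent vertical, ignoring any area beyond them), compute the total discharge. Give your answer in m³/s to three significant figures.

1.62 m³/s

w_2 = (4.3 − 0.0)/2 = 2.15 m; q_2 = 0.28 × 0.18 × 2.15 = 0.1084 m³/s
w_3 = (11.0 − 2.8)/2 = 4.1 m; q_3 = 0.32 × 0.32 × 4.1 = 0.4198 m³/s
w_4 = (13.5 − 4.3)/2 = 4.6 m; q_4 = 0.35 × 0.43 × 4.6 = 0.6923 m³/s
w_5 = (16.2 − 11.0)/2 = 2.6 m; q_5 = 0.24 × 0.24 × 2.6 = 0.1498 m³/s
w_6 = (20.0 − 13.5)/2 = 3.25 m; q_6 = 0.33 × 0.23 × 3.25 = 0.2467 m³/s
Stations 1, 7 contribute zero (depth or velocity is 0).
Q = Σ qᵢ = 1.617 m³/s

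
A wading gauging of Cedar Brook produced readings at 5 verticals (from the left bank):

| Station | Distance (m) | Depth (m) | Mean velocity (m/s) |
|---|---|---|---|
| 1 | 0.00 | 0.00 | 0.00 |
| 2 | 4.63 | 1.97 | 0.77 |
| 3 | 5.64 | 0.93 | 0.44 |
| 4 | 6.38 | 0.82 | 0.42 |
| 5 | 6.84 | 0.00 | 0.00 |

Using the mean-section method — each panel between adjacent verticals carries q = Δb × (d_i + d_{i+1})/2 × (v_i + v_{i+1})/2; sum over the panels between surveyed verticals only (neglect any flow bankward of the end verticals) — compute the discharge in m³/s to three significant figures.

Panel 1-2: Δb = 4.63 m, d̄ = (0.00+1.97)/2 = 0.985, v̄ = (0.00+0.77)/2 = 0.385 → q = 4.63×0.985×0.385 = 1.756 m³/s
Panel 2-3: Δb = 1.01 m, d̄ = (1.97+0.93)/2 = 1.45, v̄ = (0.77+0.44)/2 = 0.605 → q = 1.01×1.45×0.605 = 0.8860 m³/s
Panel 3-4: Δb = 0.74 m, d̄ = (0.93+0.82)/2 = 0.875, v̄ = (0.44+0.42)/2 = 0.43 → q = 0.74×0.875×0.43 = 0.2784 m³/s
Panel 4-5: Δb = 0.46 m, d̄ = (0.82+0.00)/2 = 0.41, v̄ = (0.42+0.00)/2 = 0.21 → q = 0.46×0.41×0.21 = 0.03961 m³/s
Q = Σ q = 2.960 m³/s

2.96 m³/s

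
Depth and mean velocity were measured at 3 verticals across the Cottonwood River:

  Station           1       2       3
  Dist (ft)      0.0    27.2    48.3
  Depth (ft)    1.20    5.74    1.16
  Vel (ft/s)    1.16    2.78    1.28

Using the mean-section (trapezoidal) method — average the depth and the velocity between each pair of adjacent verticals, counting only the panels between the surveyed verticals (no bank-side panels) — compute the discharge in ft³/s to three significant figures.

334 ft³/s

Panel 1-2: Δb = 27.2 ft, d̄ = (1.20+5.74)/2 = 3.47, v̄ = (1.16+2.78)/2 = 1.97 → q = 27.2×3.47×1.97 = 185.9 ft³/s
Panel 2-3: Δb = 21.1 ft, d̄ = (5.74+1.16)/2 = 3.45, v̄ = (2.78+1.28)/2 = 2.03 → q = 21.1×3.45×2.03 = 147.8 ft³/s
Q = Σ q = 333.7 ft³/s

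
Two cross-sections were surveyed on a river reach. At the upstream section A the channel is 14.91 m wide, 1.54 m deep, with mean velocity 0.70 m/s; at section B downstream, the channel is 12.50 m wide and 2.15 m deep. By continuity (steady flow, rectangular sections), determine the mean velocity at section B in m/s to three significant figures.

0.598 m/s

Q = A₁V₁ = (14.91×1.54) × 0.70 = 16.07 m³/s
A₂ = 12.50 × 2.15 = 26.88 m²
V₂ = Q/A₂ = 16.07/26.88 = 0.5981 m/s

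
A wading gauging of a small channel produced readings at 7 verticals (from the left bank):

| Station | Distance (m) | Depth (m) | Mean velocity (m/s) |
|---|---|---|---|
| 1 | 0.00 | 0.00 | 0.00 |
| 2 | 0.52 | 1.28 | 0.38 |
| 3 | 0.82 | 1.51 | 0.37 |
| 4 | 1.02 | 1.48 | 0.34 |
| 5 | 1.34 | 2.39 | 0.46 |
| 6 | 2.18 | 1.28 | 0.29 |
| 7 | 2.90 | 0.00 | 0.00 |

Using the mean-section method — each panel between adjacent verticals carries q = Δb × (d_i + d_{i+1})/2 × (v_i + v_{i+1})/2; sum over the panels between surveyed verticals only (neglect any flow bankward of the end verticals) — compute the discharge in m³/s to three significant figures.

1.22 m³/s

Panel 1-2: Δb = 0.52 m, d̄ = (0.00+1.28)/2 = 0.64, v̄ = (0.00+0.38)/2 = 0.19 → q = 0.52×0.64×0.19 = 0.06323 m³/s
Panel 2-3: Δb = 0.3 m, d̄ = (1.28+1.51)/2 = 1.395, v̄ = (0.38+0.37)/2 = 0.375 → q = 0.3×1.395×0.375 = 0.1569 m³/s
Panel 3-4: Δb = 0.2 m, d̄ = (1.51+1.48)/2 = 1.495, v̄ = (0.37+0.34)/2 = 0.355 → q = 0.2×1.495×0.355 = 0.1061 m³/s
Panel 4-5: Δb = 0.32 m, d̄ = (1.48+2.39)/2 = 1.935, v̄ = (0.34+0.46)/2 = 0.4 → q = 0.32×1.935×0.4 = 0.2477 m³/s
Panel 5-6: Δb = 0.84 m, d̄ = (2.39+1.28)/2 = 1.835, v̄ = (0.46+0.29)/2 = 0.375 → q = 0.84×1.835×0.375 = 0.5780 m³/s
Panel 6-7: Δb = 0.72 m, d̄ = (1.28+0.00)/2 = 0.64, v̄ = (0.29+0.00)/2 = 0.145 → q = 0.72×0.64×0.145 = 0.06682 m³/s
Q = Σ q = 1.219 m³/s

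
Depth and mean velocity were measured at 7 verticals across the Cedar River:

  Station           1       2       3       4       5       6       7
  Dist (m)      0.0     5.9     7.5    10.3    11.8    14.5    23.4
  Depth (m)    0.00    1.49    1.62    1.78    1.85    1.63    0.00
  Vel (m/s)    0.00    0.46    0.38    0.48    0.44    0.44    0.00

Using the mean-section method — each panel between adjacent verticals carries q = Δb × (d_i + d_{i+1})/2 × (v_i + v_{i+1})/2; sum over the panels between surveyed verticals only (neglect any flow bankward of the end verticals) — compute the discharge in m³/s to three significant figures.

9.02 m³/s

Panel 1-2: Δb = 5.9 m, d̄ = (0.00+1.49)/2 = 0.745, v̄ = (0.00+0.46)/2 = 0.23 → q = 5.9×0.745×0.23 = 1.011 m³/s
Panel 2-3: Δb = 1.6 m, d̄ = (1.49+1.62)/2 = 1.555, v̄ = (0.46+0.38)/2 = 0.42 → q = 1.6×1.555×0.42 = 1.045 m³/s
Panel 3-4: Δb = 2.8 m, d̄ = (1.62+1.78)/2 = 1.7, v̄ = (0.38+0.48)/2 = 0.43 → q = 2.8×1.7×0.43 = 2.047 m³/s
Panel 4-5: Δb = 1.5 m, d̄ = (1.78+1.85)/2 = 1.815, v̄ = (0.48+0.44)/2 = 0.46 → q = 1.5×1.815×0.46 = 1.252 m³/s
Panel 5-6: Δb = 2.7 m, d̄ = (1.85+1.63)/2 = 1.74, v̄ = (0.44+0.44)/2 = 0.44 → q = 2.7×1.74×0.44 = 2.067 m³/s
Panel 6-7: Δb = 8.9 m, d̄ = (1.63+0.00)/2 = 0.815, v̄ = (0.44+0.00)/2 = 0.22 → q = 8.9×0.815×0.22 = 1.596 m³/s
Q = Σ q = 9.018 m³/s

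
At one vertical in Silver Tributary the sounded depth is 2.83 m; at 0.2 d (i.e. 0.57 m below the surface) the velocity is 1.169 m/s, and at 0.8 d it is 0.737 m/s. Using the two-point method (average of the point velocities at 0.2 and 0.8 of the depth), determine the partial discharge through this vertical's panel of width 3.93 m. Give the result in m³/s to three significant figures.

v̄ = (1.169 + 0.737) / 2 = 0.9530 m/s
q = v̄ × d × w = 0.9530 × 2.83 × 3.93 = 10.60 m³/s

10.6 m³/s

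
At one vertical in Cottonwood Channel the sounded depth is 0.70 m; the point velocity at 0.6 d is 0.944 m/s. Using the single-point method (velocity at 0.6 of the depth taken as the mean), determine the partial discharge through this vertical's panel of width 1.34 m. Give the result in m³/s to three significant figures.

0.885 m³/s

v̄ = v₀.₆ = 0.944 m/s
q = v̄ × d × w = 0.9440 × 0.70 × 1.34 = 0.8855 m³/s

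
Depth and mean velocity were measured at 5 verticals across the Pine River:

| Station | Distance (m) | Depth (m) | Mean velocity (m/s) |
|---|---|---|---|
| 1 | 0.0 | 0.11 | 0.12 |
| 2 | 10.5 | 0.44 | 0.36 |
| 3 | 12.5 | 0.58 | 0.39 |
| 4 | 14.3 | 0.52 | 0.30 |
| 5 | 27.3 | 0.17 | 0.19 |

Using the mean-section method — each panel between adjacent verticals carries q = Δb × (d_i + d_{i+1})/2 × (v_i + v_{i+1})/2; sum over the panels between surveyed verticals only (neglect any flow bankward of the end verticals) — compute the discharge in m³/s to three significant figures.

2.52 m³/s

Panel 1-2: Δb = 10.5 m, d̄ = (0.11+0.44)/2 = 0.275, v̄ = (0.12+0.36)/2 = 0.24 → q = 10.5×0.275×0.24 = 0.6930 m³/s
Panel 2-3: Δb = 2 m, d̄ = (0.44+0.58)/2 = 0.51, v̄ = (0.36+0.39)/2 = 0.375 → q = 2×0.51×0.375 = 0.3825 m³/s
Panel 3-4: Δb = 1.8 m, d̄ = (0.58+0.52)/2 = 0.55, v̄ = (0.39+0.30)/2 = 0.345 → q = 1.8×0.55×0.345 = 0.3416 m³/s
Panel 4-5: Δb = 13 m, d̄ = (0.52+0.17)/2 = 0.345, v̄ = (0.30+0.19)/2 = 0.245 → q = 13×0.345×0.245 = 1.099 m³/s
Q = Σ q = 2.516 m³/s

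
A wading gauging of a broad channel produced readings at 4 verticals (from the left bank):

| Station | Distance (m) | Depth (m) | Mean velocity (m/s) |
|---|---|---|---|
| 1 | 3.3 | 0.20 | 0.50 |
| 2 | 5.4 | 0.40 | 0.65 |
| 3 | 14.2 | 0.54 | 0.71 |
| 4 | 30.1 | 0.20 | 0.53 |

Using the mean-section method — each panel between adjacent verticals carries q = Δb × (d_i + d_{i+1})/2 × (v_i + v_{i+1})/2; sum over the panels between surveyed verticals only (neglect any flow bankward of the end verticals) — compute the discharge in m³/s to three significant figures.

6.82 m³/s

Panel 1-2: Δb = 2.1 m, d̄ = (0.20+0.40)/2 = 0.3, v̄ = (0.50+0.65)/2 = 0.575 → q = 2.1×0.3×0.575 = 0.3623 m³/s
Panel 2-3: Δb = 8.8 m, d̄ = (0.40+0.54)/2 = 0.47, v̄ = (0.65+0.71)/2 = 0.68 → q = 8.8×0.47×0.68 = 2.812 m³/s
Panel 3-4: Δb = 15.9 m, d̄ = (0.54+0.20)/2 = 0.37, v̄ = (0.71+0.53)/2 = 0.62 → q = 15.9×0.37×0.62 = 3.647 m³/s
Q = Σ q = 6.822 m³/s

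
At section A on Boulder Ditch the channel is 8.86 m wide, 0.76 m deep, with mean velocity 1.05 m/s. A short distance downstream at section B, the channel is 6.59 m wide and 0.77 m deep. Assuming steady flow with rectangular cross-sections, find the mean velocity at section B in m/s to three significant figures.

Q = A₁V₁ = (8.86×0.76) × 1.05 = 7.070 m³/s
A₂ = 6.59 × 0.77 = 5.074 m²
V₂ = Q/A₂ = 7.070/5.074 = 1.393 m/s

1.39 m/s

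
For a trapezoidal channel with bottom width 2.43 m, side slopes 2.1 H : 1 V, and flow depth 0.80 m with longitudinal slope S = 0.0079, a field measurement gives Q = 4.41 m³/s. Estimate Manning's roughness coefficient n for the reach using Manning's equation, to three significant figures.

0.0436

A = (b + z·y)·y = (2.43 + 2.1×0.80)×0.80 = 3.288 m²
P = b + 2y√(1+z²) = 2.43 + 2×0.80×√(1+2.1²) = 6.152 m
R = A/P = 3.288/6.152 = 0.5345 m
n = (1/Q)·A·R^(2/3)·S^(1/2) = (1/4.41) × 3.288 × 0.6586 × 0.08888 = 0.04365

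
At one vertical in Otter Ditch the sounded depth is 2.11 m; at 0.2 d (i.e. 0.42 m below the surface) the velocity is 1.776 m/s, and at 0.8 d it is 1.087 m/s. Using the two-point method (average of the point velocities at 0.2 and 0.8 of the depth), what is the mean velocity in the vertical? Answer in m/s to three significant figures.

1.43 m/s

v̄ = (1.776 + 1.087) / 2 = 1.432 m/s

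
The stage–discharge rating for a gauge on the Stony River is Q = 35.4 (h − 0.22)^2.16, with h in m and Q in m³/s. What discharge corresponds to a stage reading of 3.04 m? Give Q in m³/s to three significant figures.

Q = 35.4 × (3.04 − 0.22)^2.16 = 35.4 × 2.82^2.16 = 332.3 m³/s

332 m³/s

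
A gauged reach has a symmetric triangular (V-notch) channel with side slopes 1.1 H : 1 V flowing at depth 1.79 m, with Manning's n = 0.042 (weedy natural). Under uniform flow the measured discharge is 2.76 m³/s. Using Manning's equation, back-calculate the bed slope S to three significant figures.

A = z·y² = 1.1×1.79² = 3.525 m²
P = 2y√(1+z²) = 2×1.79×√(1+1.1²) = 5.322 m
R = A/P = 3.525/5.322 = 0.6622 m
S = (Q·n / (1·A·R^(2/3)))² = (2.76×0.042 / (1×3.525×0.7598))² = 0.001874

0.00187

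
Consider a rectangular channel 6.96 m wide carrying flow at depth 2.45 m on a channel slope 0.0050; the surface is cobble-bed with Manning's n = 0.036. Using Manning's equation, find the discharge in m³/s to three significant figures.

42.7 m³/s

A = b·y = 6.96 × 2.45 = 17.05 m²
P = b + 2y = 6.96 + 2×2.45 = 11.86 m
R = A/P = 17.05/11.86 = 1.438 m
Q = (1/n)·A·R^(2/3)·S^(1/2) = (1/0.036) × 17.05 × 1.438^(2/3) × 0.0050^(1/2) = 42.67 m³/s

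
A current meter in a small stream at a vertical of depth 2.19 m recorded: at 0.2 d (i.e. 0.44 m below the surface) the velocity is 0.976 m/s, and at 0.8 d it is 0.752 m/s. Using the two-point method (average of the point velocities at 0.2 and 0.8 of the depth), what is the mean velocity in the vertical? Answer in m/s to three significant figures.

0.864 m/s

v̄ = (0.976 + 0.752) / 2 = 0.8640 m/s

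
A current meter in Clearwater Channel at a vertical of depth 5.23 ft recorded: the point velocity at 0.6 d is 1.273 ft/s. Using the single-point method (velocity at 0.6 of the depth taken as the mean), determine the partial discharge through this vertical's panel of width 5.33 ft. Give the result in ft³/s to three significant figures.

35.5 ft³/s

v̄ = v₀.₆ = 1.273 ft/s
q = v̄ × d × w = 1.273 × 5.23 × 5.33 = 35.49 ft³/s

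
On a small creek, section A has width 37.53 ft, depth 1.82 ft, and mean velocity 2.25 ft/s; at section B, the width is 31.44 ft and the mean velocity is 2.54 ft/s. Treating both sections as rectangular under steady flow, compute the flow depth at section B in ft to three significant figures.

1.92 ft

Q = A₁V₁ = (37.53×1.82) × 2.25 = 153.7 ft³/s
d₂ = Q/(b₂ V₂) = 153.7/(31.44×2.54) = 1.924 ft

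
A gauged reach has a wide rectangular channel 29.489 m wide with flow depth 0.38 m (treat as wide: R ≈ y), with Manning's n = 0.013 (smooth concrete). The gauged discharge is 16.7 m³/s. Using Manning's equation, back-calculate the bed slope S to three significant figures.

A = b·y = 29.489 × 0.38 = 11.21 m²
Wide channel: R ≈ y = 0.38 m
S = (Q·n / (1·A·R^(2/3)))² = (16.7×0.013 / (1×11.21×0.5246))² = 0.001364

0.00136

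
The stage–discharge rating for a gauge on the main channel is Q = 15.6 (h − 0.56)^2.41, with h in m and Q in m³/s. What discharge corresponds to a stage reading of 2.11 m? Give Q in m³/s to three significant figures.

44.9 m³/s

Q = 15.6 × (2.11 − 0.56)^2.41 = 15.6 × 1.55^2.41 = 44.86 m³/s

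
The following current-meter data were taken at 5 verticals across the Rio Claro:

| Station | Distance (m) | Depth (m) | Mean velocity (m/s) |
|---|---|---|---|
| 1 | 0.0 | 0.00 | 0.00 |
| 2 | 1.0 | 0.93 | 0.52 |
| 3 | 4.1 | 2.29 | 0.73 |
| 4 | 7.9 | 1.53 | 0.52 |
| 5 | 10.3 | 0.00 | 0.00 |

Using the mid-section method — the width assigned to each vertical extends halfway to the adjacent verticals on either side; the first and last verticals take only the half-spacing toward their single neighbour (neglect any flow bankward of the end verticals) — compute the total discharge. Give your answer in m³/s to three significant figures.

w_2 = (4.1 − 0.0)/2 = 2.05 m; q_2 = 0.52 × 0.93 × 2.05 = 0.9914 m³/s
w_3 = (7.9 − 1.0)/2 = 3.45 m; q_3 = 0.73 × 2.29 × 3.45 = 5.767 m³/s
w_4 = (10.3 − 4.1)/2 = 3.1 m; q_4 = 0.52 × 1.53 × 3.1 = 2.466 m³/s
Stations 1, 5 contribute zero (depth or velocity is 0).
Q = Σ qᵢ = 9.225 m³/s

9.23 m³/s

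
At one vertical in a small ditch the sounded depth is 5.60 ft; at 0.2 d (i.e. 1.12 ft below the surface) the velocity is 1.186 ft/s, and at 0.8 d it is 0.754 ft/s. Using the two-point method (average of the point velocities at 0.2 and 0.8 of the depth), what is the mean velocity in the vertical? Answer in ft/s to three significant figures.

v̄ = (1.186 + 0.754) / 2 = 0.9700 ft/s

0.970 ft/s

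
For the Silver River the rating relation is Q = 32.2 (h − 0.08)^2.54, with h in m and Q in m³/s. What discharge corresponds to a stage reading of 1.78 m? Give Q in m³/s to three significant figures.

124 m³/s

Q = 32.2 × (1.78 − 0.08)^2.54 = 32.2 × 1.7^2.54 = 123.9 m³/s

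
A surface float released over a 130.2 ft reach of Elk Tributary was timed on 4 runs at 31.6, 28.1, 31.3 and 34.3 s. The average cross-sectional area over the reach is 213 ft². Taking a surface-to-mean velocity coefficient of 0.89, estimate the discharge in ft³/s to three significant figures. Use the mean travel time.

788 ft³/s

t̄ = (31.6 + 28.1 + 31.3 + 34.3) / 4 = 31.325 s
v_surface = L / t̄ = 130.2 / 31.325 = 4.156 ft/s
v_mean = 0.89 × 4.156 = 3.699 ft/s
Q = A × v_mean = 213 × 3.699 = 787.9 ft³/s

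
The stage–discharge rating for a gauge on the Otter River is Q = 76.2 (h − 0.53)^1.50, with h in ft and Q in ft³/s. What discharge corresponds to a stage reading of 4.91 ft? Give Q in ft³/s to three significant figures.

Q = 76.2 × (4.91 − 0.53)^1.50 = 76.2 × 4.38^1.50 = 698.5 ft³/s

698 ft³/s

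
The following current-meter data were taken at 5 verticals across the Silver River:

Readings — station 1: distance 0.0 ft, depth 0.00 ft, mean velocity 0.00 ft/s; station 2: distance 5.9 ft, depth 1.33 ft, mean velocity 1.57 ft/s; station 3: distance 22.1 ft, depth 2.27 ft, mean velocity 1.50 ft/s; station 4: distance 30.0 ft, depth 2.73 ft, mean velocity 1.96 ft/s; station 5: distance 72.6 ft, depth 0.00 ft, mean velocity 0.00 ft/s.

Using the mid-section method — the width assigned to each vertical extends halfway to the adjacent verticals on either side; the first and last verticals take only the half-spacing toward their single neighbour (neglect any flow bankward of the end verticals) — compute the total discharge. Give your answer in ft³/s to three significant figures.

w_2 = (22.1 − 0.0)/2 = 11.05 ft; q_2 = 1.57 × 1.33 × 11.05 = 23.07 ft³/s
w_3 = (30.0 − 5.9)/2 = 12.05 ft; q_3 = 1.50 × 2.27 × 12.05 = 41.03 ft³/s
w_4 = (72.6 − 22.1)/2 = 25.25 ft; q_4 = 1.96 × 2.73 × 25.25 = 135.1 ft³/s
Stations 1, 5 contribute zero (depth or velocity is 0).
Q = Σ qᵢ = 199.2 ft³/s

199 ft³/s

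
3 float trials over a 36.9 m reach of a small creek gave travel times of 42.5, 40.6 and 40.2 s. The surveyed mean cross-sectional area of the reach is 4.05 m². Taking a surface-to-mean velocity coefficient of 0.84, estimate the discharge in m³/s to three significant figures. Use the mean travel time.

3.05 m³/s

t̄ = (42.5 + 40.6 + 40.2) / 3 = 41.1 s
v_surface = L / t̄ = 36.9 / 41.1 = 0.8978 m/s
v_mean = 0.84 × 0.8978 = 0.7542 m/s
Q = A × v_mean = 4.05 × 0.7542 = 3.054 m³/s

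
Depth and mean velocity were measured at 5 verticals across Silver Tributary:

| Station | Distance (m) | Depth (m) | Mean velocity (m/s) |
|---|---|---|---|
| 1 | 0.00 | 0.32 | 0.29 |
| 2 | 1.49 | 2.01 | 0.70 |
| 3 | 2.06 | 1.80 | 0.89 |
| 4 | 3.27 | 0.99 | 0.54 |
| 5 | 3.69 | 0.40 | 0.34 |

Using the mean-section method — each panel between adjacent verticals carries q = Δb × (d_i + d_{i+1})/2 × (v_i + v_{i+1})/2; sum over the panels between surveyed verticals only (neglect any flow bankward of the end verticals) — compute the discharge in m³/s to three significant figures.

3.06 m³/s

Panel 1-2: Δb = 1.49 m, d̄ = (0.32+2.01)/2 = 1.165, v̄ = (0.29+0.70)/2 = 0.495 → q = 1.49×1.165×0.495 = 0.8592 m³/s
Panel 2-3: Δb = 0.57 m, d̄ = (2.01+1.80)/2 = 1.905, v̄ = (0.70+0.89)/2 = 0.795 → q = 0.57×1.905×0.795 = 0.8633 m³/s
Panel 3-4: Δb = 1.21 m, d̄ = (1.80+0.99)/2 = 1.395, v̄ = (0.89+0.54)/2 = 0.715 → q = 1.21×1.395×0.715 = 1.207 m³/s
Panel 4-5: Δb = 0.42 m, d̄ = (0.99+0.40)/2 = 0.695, v̄ = (0.54+0.34)/2 = 0.44 → q = 0.42×0.695×0.44 = 0.1284 m³/s
Q = Σ q = 3.058 m³/s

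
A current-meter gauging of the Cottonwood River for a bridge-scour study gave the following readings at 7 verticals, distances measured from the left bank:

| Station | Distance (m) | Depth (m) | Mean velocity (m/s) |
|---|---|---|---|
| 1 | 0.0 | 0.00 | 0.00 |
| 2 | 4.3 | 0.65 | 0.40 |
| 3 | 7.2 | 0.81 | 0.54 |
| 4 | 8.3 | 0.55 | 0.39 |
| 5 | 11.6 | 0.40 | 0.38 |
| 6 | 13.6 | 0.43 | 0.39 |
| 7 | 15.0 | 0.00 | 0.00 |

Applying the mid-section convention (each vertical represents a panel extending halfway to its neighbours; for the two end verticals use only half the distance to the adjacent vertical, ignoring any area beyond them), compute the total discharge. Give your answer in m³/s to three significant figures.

2.97 m³/s

w_2 = (7.2 − 0.0)/2 = 3.6 m; q_2 = 0.40 × 0.65 × 3.6 = 0.9360 m³/s
w_3 = (8.3 − 4.3)/2 = 2 m; q_3 = 0.54 × 0.81 × 2 = 0.8748 m³/s
w_4 = (11.6 − 7.2)/2 = 2.2 m; q_4 = 0.39 × 0.55 × 2.2 = 0.4719 m³/s
w_5 = (13.6 − 8.3)/2 = 2.65 m; q_5 = 0.38 × 0.40 × 2.65 = 0.4028 m³/s
w_6 = (15.0 − 11.6)/2 = 1.7 m; q_6 = 0.39 × 0.43 × 1.7 = 0.2851 m³/s
Stations 1, 7 contribute zero (depth or velocity is 0).
Q = Σ qᵢ = 2.971 m³/s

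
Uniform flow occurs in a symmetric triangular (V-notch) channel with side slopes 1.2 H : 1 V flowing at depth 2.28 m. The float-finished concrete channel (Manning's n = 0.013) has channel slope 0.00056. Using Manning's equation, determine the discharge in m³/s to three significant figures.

A = z·y² = 1.2×2.28² = 6.238 m²
P = 2y√(1+z²) = 2×2.28×√(1+1.2²) = 7.123 m
R = A/P = 6.238/7.123 = 0.8758 m
Q = (1/n)·A·R^(2/3)·S^(1/2) = (1/0.013) × 6.238 × 0.8758^(2/3) × 0.00056^(1/2) = 10.39 m³/s

10.4 m³/s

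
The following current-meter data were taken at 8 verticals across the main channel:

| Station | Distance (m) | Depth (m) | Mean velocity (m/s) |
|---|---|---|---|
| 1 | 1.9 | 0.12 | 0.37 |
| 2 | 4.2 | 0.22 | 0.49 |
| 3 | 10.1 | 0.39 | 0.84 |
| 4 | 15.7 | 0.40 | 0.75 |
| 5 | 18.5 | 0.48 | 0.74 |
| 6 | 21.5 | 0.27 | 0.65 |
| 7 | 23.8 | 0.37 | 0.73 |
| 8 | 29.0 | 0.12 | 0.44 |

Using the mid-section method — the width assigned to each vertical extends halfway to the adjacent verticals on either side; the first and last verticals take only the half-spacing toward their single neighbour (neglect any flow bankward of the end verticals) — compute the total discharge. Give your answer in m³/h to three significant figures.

w_1 = (4.2 − 1.9)/2 = 1.15 m; q_1 = 0.37 × 0.12 × 1.15 = 0.05106 m³/s
w_2 = (10.1 − 1.9)/2 = 4.1 m; q_2 = 0.49 × 0.22 × 4.1 = 0.4420 m³/s
w_3 = (15.7 − 4.2)/2 = 5.75 m; q_3 = 0.84 × 0.39 × 5.75 = 1.884 m³/s
w_4 = (18.5 − 10.1)/2 = 4.2 m; q_4 = 0.75 × 0.40 × 4.2 = 1.260 m³/s
w_5 = (21.5 − 15.7)/2 = 2.9 m; q_5 = 0.74 × 0.48 × 2.9 = 1.030 m³/s
w_6 = (23.8 − 18.5)/2 = 2.65 m; q_6 = 0.65 × 0.27 × 2.65 = 0.4651 m³/s
w_7 = (29.0 − 21.5)/2 = 3.75 m; q_7 = 0.73 × 0.37 × 3.75 = 1.013 m³/s
w_8 = (29.0 − 23.8)/2 = 2.6 m; q_8 = 0.44 × 0.12 × 2.6 = 0.1373 m³/s
Q = Σ qᵢ = 6.282 m³/s
= 6.282 × 3600 = 22620 m³/h

22600 m³/h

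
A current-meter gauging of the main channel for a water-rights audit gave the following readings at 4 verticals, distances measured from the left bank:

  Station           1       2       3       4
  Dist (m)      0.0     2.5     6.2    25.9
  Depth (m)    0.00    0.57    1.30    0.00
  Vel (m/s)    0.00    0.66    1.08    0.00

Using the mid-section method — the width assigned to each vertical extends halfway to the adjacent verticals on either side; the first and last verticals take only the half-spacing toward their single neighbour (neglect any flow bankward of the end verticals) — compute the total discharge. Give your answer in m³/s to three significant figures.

17.6 m³/s

w_2 = (6.2 − 0.0)/2 = 3.1 m; q_2 = 0.66 × 0.57 × 3.1 = 1.166 m³/s
w_3 = (25.9 − 2.5)/2 = 11.7 m; q_3 = 1.08 × 1.30 × 11.7 = 16.43 m³/s
Stations 1, 4 contribute zero (depth or velocity is 0).
Q = Σ qᵢ = 17.59 m³/s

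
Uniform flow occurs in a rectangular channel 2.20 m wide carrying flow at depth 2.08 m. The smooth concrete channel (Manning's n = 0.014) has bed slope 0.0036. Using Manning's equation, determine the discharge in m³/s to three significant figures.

A = b·y = 2.20 × 2.08 = 4.576 m²
P = b + 2y = 2.20 + 2×2.08 = 6.360 m
R = A/P = 4.576/6.360 = 0.7195 m
Q = (1/n)·A·R^(2/3)·S^(1/2) = (1/0.014) × 4.576 × 0.7195^(2/3) × 0.0036^(1/2) = 15.75 m³/s

15.7 m³/s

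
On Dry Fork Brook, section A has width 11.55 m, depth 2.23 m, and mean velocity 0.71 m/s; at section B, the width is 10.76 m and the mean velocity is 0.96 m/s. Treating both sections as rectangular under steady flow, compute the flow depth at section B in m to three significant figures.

Q = A₁V₁ = (11.55×2.23) × 0.71 = 18.29 m³/s
d₂ = Q/(b₂ V₂) = 18.29/(10.76×0.96) = 1.770 m

1.77 m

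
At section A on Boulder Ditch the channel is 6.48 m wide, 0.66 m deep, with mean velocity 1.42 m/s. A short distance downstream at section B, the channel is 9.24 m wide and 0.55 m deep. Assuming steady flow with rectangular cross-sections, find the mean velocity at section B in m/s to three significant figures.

1.20 m/s

Q = A₁V₁ = (6.48×0.66) × 1.42 = 6.073 m³/s
A₂ = 9.24 × 0.55 = 5.082 m²
V₂ = Q/A₂ = 6.073/5.082 = 1.195 m/s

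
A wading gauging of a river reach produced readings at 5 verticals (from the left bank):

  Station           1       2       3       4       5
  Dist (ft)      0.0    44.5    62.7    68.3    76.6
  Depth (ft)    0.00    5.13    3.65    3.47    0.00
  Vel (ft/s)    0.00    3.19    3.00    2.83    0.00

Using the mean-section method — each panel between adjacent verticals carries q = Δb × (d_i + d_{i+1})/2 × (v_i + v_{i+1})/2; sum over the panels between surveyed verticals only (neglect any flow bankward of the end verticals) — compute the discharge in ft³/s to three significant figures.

Panel 1-2: Δb = 44.5 ft, d̄ = (0.00+5.13)/2 = 2.565, v̄ = (0.00+3.19)/2 = 1.595 → q = 44.5×2.565×1.595 = 182.1 ft³/s
Panel 2-3: Δb = 18.2 ft, d̄ = (5.13+3.65)/2 = 4.39, v̄ = (3.19+3.00)/2 = 3.095 → q = 18.2×4.39×3.095 = 247.3 ft³/s
Panel 3-4: Δb = 5.6 ft, d̄ = (3.65+3.47)/2 = 3.56, v̄ = (3.00+2.83)/2 = 2.915 → q = 5.6×3.56×2.915 = 58.11 ft³/s
Panel 4-5: Δb = 8.3 ft, d̄ = (3.47+0.00)/2 = 1.735, v̄ = (2.83+0.00)/2 = 1.415 → q = 8.3×1.735×1.415 = 20.38 ft³/s
Q = Σ q = 507.8 ft³/s

508 ft³/s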